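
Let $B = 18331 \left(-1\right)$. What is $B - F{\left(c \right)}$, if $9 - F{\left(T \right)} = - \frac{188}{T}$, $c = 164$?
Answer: $- \frac{751987}{41} \approx -18341.0$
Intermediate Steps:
$B = -18331$
$F{\left(T \right)} = 9 + \frac{188}{T}$ ($F{\left(T \right)} = 9 - - \frac{188}{T} = 9 + \frac{188}{T}$)
$B - F{\left(c \right)} = -18331 - \left(9 + \frac{188}{164}\right) = -18331 - \left(9 + 188 \cdot \frac{1}{164}\right) = -18331 - \left(9 + \frac{47}{41}\right) = -18331 - \frac{416}{41} = - \frac{751987}{41}$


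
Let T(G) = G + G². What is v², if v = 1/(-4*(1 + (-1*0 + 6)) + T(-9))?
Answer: 1/1936 ≈ 0.00051653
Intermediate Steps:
v = 1/44 (v = 1/(-4*(1 + (-1*0 + 6)) - 9*(1 - 9)) = 1/(-4*(1 + (0 + 6)) - 9*(-8)) = 1/(-4*(1 + 6) + 72) = 1/(-4*7 + 72) = 1/(-28 + 72) = 1/44 ≈ 0.022727)
v² = (1/44)² = 1/1936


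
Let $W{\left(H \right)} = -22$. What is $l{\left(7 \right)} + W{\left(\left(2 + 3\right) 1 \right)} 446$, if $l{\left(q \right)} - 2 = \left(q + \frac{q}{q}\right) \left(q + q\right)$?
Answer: $-9698$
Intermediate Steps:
$l{\left(q \right)} = 2 + 2 q \left(1 + q\right)$ ($l{\left(q \right)} = 2 + \left(q + \frac{q}{q}\right) \left(q + q\right) = 2 + \left(q + 1\right) 2 q = 2 + \left(1 + q\right) 2 q = 2 + 2 q \left(1 + q\right)$)
$l{\left(7 \right)} + W{\left(\left(2 + 3\right) 1 \right)} 446 = \left(2 + 2 \cdot 7 + 2 \cdot 7^{2}\right) - 9812 = \left(2 + 14 + 2 \cdot 49\right) - 9812 = \left(2 + 14 + 98\right) - 9812 = 114 - 9812 = -9698$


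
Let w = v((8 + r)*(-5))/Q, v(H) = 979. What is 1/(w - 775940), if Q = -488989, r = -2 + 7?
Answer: -488989/379426125639 ≈ -1.2888e-6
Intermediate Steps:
r = 5
w = -979/488989 (w = 979/(-488989) = 979*(-1/488989) = -979/488989 ≈ -0.0020021)
1/(w - 775940) = 1/(-979/488989 - 775940) = 1/(-379426125639/488989) = -488989/379426125639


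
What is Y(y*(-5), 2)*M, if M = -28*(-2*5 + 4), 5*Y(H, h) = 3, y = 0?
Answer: 504/5 ≈ 100.80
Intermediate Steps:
Y(H, h) = ⅗ (Y(H, h) = (⅕)*3 = ⅗)
M = 168 (M = -28*(-10 + 4) = -28*(-6) = 168)
Y(y*(-5), 2)*M = (⅗)*168 = 504/5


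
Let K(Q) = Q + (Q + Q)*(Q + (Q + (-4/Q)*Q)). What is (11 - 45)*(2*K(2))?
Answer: -136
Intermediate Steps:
K(Q) = Q + 2*Q*(-4 + 2*Q) (K(Q) = Q + (2*Q)*(Q + (Q - 4)) = Q + (2*Q)*(Q + (-4 + Q)) = Q + (2*Q)*(-4 + 2*Q) = Q + 2*Q*(-4 + 2*Q))
(11 - 45)*(2*K(2)) = (11 - 45)*(2*(2*(-7 + 4*2))) = -68*2*(-7 + 8) = -68*2*1 = -68*2 = -34*4 = -136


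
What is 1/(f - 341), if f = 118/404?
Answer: -202/68823 ≈ -0.0029351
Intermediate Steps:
f = 59/202 (f = 118*(1/404) = 59/202 ≈ 0.29208)
1/(f - 341) = 1/(59/202 - 341) = 1/(-68823/202) = -202/68823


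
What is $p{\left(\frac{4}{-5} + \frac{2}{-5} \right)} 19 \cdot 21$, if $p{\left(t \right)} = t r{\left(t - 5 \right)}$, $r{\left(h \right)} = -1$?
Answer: $\frac{2394}{5} \approx 478.8$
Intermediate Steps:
$p{\left(t \right)} = - t$ ($p{\left(t \right)} = t \left(-1\right) = - t$)
$p{\left(\frac{4}{-5} + \frac{2}{-5} \right)} 19 \cdot 21 = - (\frac{4}{-5} + \frac{2}{-5}) 19 \cdot 21 = - (4 \left(- \frac{1}{5}\right) + 2 \left(- \frac{1}{5}\right)) 19 \cdot 21 = - (- \frac{4}{5} - \frac{2}{5}) 19 \cdot 21 = \left(-1\right) \left(- \frac{6}{5}\right) 19 \cdot 21 = \frac{6}{5} \cdot 19 \cdot 21 = \frac{114}{5} \cdot 21 = \frac{2394}{5}$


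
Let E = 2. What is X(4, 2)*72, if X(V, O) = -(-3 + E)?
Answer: 72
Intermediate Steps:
X(V, O) = 1 (X(V, O) = -(-3 + 2) = -1*(-1) = 1)
X(4, 2)*72 = 1*72 = 72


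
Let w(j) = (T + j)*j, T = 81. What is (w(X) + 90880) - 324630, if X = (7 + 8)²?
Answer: -164900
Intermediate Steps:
X = 225 (X = 15² = 225)
w(j) = j*(81 + j) (w(j) = (81 + j)*j = j*(81 + j))
(w(X) + 90880) - 324630 = (225*(81 + 225) + 90880) - 324630 = (225*306 + 90880) - 324630 = (68850 + 90880) - 324630 = 159730 - 324630 = -164900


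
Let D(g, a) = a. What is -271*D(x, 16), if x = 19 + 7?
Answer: -4336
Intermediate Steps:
x = 26
-271*D(x, 16) = -271*16 = -4336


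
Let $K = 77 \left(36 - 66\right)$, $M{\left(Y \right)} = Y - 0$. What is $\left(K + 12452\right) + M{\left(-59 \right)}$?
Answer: $10083$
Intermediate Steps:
$M{\left(Y \right)} = Y$ ($M{\left(Y \right)} = Y + 0 = Y$)
$K = -2310$ ($K = 77 \left(-30\right) = -2310$)
$\left(K + 12452\right) + M{\left(-59 \right)} = \left(-2310 + 12452\right) - 59 = 10142 - 59 = 10083$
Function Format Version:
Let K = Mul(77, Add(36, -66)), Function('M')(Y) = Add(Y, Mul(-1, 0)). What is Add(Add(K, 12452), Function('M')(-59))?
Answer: 10083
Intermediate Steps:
Function('M')(Y) = Y (Function('M')(Y) = Add(Y, 0) = Y)
K = -2310 (K = Mul(77, -30) = -2310)
Add(Add(K, 12452), Function('M')(-59)) = Add(Add(-2310, 12452), -59) = Add(10142, -59) = 10083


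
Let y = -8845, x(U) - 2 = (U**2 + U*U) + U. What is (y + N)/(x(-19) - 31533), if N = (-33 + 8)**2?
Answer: 685/2569 ≈ 0.26664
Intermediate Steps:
N = 625 (N = (-25)**2 = 625)
x(U) = 2 + U + 2*U**2 (x(U) = 2 + ((U**2 + U*U) + U) = 2 + ((U**2 + U**2) + U) = 2 + (2*U**2 + U) = 2 + (U + 2*U**2) = 2 + U + 2*U**2)
(y + N)/(x(-19) - 31533) = (-8845 + 625)/((2 - 19 + 2*(-19)**2) - 31533) = -8220/((2 - 19 + 2*361) - 31533) = -8220/((2 - 19 + 722) - 31533) = -8220/(705 - 31533) = -8220/(-30828) = -8220*(-1/30828) = 685/2569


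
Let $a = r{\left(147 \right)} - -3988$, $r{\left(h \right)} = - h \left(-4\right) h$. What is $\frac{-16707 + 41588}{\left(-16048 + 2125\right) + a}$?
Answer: $\frac{24881}{76501} \approx 0.32524$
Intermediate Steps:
$r{\left(h \right)} = 4 h^{2}$ ($r{\left(h \right)} = 4 h h = 4 h^{2}$)
$a = 90424$ ($a = 4 \cdot 147^{2} - -3988 = 4 \cdot 21609 + 3988 = 86436 + 3988 = 90424$)
$\frac{-16707 + 41588}{\left(-16048 + 2125\right) + a} = \frac{-16707 + 41588}{\left(-16048 + 2125\right) + 90424} = \frac{24881}{-13923 + 90424} = \frac{24881}{76501}$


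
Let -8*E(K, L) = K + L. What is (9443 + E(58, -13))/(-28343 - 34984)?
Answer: -75499/506616 ≈ -0.14903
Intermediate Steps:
E(K, L) = -K/8 - L/8 (E(K, L) = -(K + L)/8 = -K/8 - L/8)
(9443 + E(58, -13))/(-28343 - 34984) = (9443 + (-1/8*58 - 1/8*(-13)))/(-28343 - 34984) = (9443 + (-29/4 + 13/8))/(-63327) = (9443 - 45/8)*(-1/63327) = (75499/8)*(-1/63327) = -75499/506616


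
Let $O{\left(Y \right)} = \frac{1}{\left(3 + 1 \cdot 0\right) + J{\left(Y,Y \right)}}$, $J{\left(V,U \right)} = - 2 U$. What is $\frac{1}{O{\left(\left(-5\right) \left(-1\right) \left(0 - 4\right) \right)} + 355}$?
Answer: $\frac{43}{15266} \approx 0.0028167$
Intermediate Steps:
$O{\left(Y \right)} = \frac{1}{3 - 2 Y}$ ($O{\left(Y \right)} = \frac{1}{\left(3 + 1 \cdot 0\right) - 2 Y} = \frac{1}{\left(3 + 0\right) - 2 Y} = \frac{1}{3 - 2 Y}$)
$\frac{1}{O{\left(\left(-5\right) \left(-1\right) \left(0 - 4\right) \right)} + 355} = \frac{1}{- \frac{1}{-3 + 2 \left(-5\right) \left(-1\right) \left(0 - 4\right)} + 355} = \frac{1}{- \frac{1}{-3 + 2 \cdot 5 \left(0 - 4\right)} + 355} = \frac{1}{- \frac{1}{-3 + 2 \cdot 5 \left(-4\right)} + 355} = \frac{1}{- \frac{1}{-3 + 2 \left(-20\right)} + 355} = \frac{1}{- \frac{1}{-3 - 40} + 355} = \frac{1}{- \frac{1}{-43} + 355} = \frac{1}{\left(-1\right) \left(- \frac{1}{43}\right) + 355} = \frac{1}{\frac{1}{43} + 355} = \frac{1}{\frac{15266}{43}} = \frac{43}{15266}$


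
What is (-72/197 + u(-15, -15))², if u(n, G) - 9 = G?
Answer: 1572516/38809 ≈ 40.519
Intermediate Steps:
u(n, G) = 9 + G
(-72/197 + u(-15, -15))² = (-72/197 + (9 - 15))² = (-72*1/197 - 6)² = (-72/197 - 6)² = (-1254/197)² = 1572516/38809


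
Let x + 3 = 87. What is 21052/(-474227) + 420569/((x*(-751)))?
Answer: -200773219531/29916136068 ≈ -6.7112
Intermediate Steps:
x = 84 (x = -3 + 87 = 84)
21052/(-474227) + 420569/((x*(-751))) = 21052/(-474227) + 420569/((84*(-751))) = 21052*(-1/474227) + 420569/(-63084) = -21052/474227 + 420569*(-1/63084) = -21052/474227 - 420569/63084 = -200773219531/29916136068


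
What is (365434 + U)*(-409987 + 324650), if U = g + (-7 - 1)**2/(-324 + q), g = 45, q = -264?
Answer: -654966314827/21 ≈ -3.1189e+10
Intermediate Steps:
U = 6599/147 (U = 45 + (-7 - 1)**2/(-324 - 264) = 45 + (-8)**2/(-588) = 45 - 1/588*64 = 45 - 16/147 = 6599/147 ≈ 44.891)
(365434 + U)*(-409987 + 324650) = (365434 + 6599/147)*(-409987 + 324650) = (53725397/147)*(-85337) = -654966314827/21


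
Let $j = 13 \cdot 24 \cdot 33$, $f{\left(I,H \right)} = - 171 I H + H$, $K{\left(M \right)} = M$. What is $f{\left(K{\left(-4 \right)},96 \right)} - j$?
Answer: $55464$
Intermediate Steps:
$f{\left(I,H \right)} = H - 171 H I$ ($f{\left(I,H \right)} = - 171 H I + H = H - 171 H I$)
$j = 10296$ ($j = 312 \cdot 33 = 10296$)
$f{\left(K{\left(-4 \right)},96 \right)} - j = 96 \left(1 - -684\right) - 10296 = 96 \left(1 + 684\right) - 10296 = 96 \cdot 685 - 10296 = 65760 - 10296 = 55464$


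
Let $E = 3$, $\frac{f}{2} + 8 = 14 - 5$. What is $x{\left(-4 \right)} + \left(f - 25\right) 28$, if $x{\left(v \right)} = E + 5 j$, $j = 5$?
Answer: $-616$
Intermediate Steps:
$f = 2$ ($f = -16 + 2 \left(14 - 5\right) = -16 + 2 \cdot 9 = -16 + 18 = 2$)
$x{\left(v \right)} = 28$ ($x{\left(v \right)} = 3 + 5 \cdot 5 = 3 + 25 = 28$)
$x{\left(-4 \right)} + \left(f - 25\right) 28 = 28 + \left(2 - 25\right) 28 = 28 - 644 = -616$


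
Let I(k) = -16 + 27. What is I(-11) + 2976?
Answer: 2987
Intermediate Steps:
I(k) = 11
I(-11) + 2976 = 11 + 2976 = 2987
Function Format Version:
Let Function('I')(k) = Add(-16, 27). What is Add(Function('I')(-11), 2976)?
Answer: 2987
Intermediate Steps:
Function('I')(k) = 11
Add(Function('I')(-11), 2976) = Add(11, 2976) = 2987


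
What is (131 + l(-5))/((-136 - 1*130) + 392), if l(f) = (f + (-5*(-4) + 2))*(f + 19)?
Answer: 41/14 ≈ 2.9286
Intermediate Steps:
l(f) = (19 + f)*(22 + f) (l(f) = (f + (20 + 2))*(19 + f) = (f + 22)*(19 + f) = (22 + f)*(19 + f) = (19 + f)*(22 + f))
(131 + l(-5))/((-136 - 1*130) + 392) = (131 + (418 + (-5)² + 41*(-5)))/((-136 - 1*130) + 392) = (131 + (418 + 25 - 205))/((-136 - 130) + 392) = (131 + 238)/(-266 + 392) = 369/126 = 369*(1/126) = 41/14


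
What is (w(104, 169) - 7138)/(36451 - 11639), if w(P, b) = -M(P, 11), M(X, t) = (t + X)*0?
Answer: -3569/12406 ≈ -0.28768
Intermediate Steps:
M(X, t) = 0 (M(X, t) = (X + t)*0 = 0)
w(P, b) = 0 (w(P, b) = -1*0 = 0)
(w(104, 169) - 7138)/(36451 - 11639) = (0 - 7138)/(36451 - 11639) = -7138/24812 = -7138*1/24812 = -3569/12406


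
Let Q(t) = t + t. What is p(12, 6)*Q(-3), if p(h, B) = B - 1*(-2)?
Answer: -48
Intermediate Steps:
Q(t) = 2*t
p(h, B) = 2 + B (p(h, B) = B + 2 = 2 + B)
p(12, 6)*Q(-3) = (2 + 6)*(2*(-3)) = 8*(-6) = -48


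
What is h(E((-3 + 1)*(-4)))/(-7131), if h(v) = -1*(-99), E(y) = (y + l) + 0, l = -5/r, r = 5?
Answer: -33/2377 ≈ -0.013883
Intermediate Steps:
l = -1 (l = -5/5 = -5*⅕ = -1)
E(y) = -1 + y (E(y) = (y - 1) + 0 = (-1 + y) + 0 = -1 + y)
h(v) = 99
h(E((-3 + 1)*(-4)))/(-7131) = 99/(-7131) = 99*(-1/7131) = -33/2377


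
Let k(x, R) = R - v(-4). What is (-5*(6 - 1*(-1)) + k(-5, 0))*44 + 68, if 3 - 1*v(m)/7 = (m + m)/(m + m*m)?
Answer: -7804/3 ≈ -2601.3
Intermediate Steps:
v(m) = 21 - 14*m/(m + m**2) (v(m) = 21 - 7*(m + m)/(m + m*m) = 21 - 7*2*m/(m + m**2) = 21 - 14*m/(m + m**2))
k(x, R) = -77/3 + R (k(x, R) = R - 7*(1 + 3*(-4))/(1 - 4) = R - 7*(1 - 12)/(-3) = R - 7*(-1)*(-11)/3 = R - 1*77/3 = R - 77/3 = -77/3 + R)
(-5*(6 - 1*(-1)) + k(-5, 0))*44 + 68 = (-5*(6 - 1*(-1)) + (-77/3 + 0))*44 + 68 = (-5*(6 + 1) - 77/3)*44 + 68 = (-5*7 - 77/3)*44 + 68 = (-35 - 77/3)*44 + 68 = -182/3*44 + 68 = -8008/3 + 68 = -7804/3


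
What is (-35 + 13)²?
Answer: 484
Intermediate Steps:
(-35 + 13)² = (-22)² = 484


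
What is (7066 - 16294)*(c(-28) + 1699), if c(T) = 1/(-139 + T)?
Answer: -2618278896/167 ≈ -1.5678e+7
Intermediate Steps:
(7066 - 16294)*(c(-28) + 1699) = (7066 - 16294)*(1/(-139 - 28) + 1699) = -9228*(1/(-167) + 1699) = -9228*(-1/167 + 1699) = -9228*283732/167 = -2618278896/167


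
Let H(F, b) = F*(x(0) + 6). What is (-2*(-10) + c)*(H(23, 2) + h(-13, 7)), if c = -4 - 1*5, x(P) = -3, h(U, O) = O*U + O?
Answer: -165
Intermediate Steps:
h(U, O) = O + O*U
H(F, b) = 3*F (H(F, b) = F*(-3 + 6) = F*3 = 3*F)
c = -9 (c = -4 - 5 = -9)
(-2*(-10) + c)*(H(23, 2) + h(-13, 7)) = (-2*(-10) - 9)*(3*23 + 7*(1 - 13)) = (20 - 9)*(69 + 7*(-12)) = 11*(69 - 84) = 11*(-15) = -165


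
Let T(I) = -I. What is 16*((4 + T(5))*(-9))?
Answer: 144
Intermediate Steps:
16*((4 + T(5))*(-9)) = 16*((4 - 1*5)*(-9)) = 16*((4 - 5)*(-9)) = 16*(-1*(-9)) = 16*9 = 144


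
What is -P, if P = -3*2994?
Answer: 8982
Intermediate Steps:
P = -8982
-P = -1*(-8982) = 8982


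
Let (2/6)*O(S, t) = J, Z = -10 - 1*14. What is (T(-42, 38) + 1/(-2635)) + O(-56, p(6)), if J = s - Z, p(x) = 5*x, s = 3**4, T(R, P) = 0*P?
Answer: 830024/2635 ≈ 315.00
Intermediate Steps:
T(R, P) = 0
s = 81
Z = -24 (Z = -10 - 14 = -24)
J = 105 (J = 81 - 1*(-24) = 81 + 24 = 105)
O(S, t) = 315 (O(S, t) = 3*105 = 315)
(T(-42, 38) + 1/(-2635)) + O(-56, p(6)) = (0 + 1/(-2635)) + 315 = (0 - 1/2635) + 315 = -1/2635 + 315 = 830024/2635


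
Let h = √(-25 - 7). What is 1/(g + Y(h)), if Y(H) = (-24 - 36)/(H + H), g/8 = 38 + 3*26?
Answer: 7424/6889697 - 30*I*√2/6889697 ≈ 0.0010776 - 6.1579e-6*I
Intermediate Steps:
g = 928 (g = 8*(38 + 3*26) = 8*(38 + 78) = 8*116 = 928)
h = 4*I*√2 (h = √(-32) = 4*I*√2 ≈ 5.6569*I)
Y(H) = -30/H (Y(H) = -60*1/(2*H) = -30/H)
1/(g + Y(h)) = 1/(928 - 30*(-I*√2/8)) = 1/(928 - (-15)*I*√2/4) = 1/(928 + 15*I*√2/4)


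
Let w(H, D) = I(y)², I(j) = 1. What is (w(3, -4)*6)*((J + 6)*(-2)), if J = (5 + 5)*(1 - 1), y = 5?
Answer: -72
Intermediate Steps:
J = 0 (J = 10*0 = 0)
w(H, D) = 1 (w(H, D) = 1² = 1)
(w(3, -4)*6)*((J + 6)*(-2)) = (1*6)*((0 + 6)*(-2)) = 6*(6*(-2)) = 6*(-12) = -72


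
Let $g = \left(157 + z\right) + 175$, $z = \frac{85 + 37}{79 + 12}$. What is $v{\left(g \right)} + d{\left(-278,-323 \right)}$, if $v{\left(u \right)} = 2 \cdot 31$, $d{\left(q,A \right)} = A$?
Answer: $-261$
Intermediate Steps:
$z = \frac{122}{91} \approx 1.3407$
$g = \frac{30334}{91}$ ($g = \left(157 + \frac{122}{91}\right) + 175 = \frac{14409}{91} + 175 = \frac{30334}{91} \approx 333.34$)
$v{\left(u \right)} = 62$
$v{\left(g \right)} + d{\left(-278,-323 \right)} = 62 - 323 = -261$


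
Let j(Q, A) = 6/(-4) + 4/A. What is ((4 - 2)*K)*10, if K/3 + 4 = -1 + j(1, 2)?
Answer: -270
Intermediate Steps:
j(Q, A) = -3/2 + 4/A (j(Q, A) = 6*(-1/4) + 4/A = -3/2 + 4/A)
K = -27/2 (K = -12 + 3*(-1 + (-3/2 + 4/2)) = -12 + 3*(-1 + (-3/2 + 4*(1/2))) = -12 + 3*(-1 + (-3/2 + 2)) = -12 + 3*(-1 + 1/2) = -12 + 3*(-1/2) = -12 - 3/2 = -27/2 ≈ -13.500)
((4 - 2)*K)*10 = ((4 - 2)*(-27/2))*10 = (2*(-27/2))*10 = -27*10 = -270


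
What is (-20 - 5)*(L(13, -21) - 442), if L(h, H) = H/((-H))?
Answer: 11075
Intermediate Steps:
L(h, H) = -1 (L(h, H) = H*(-1/H) = -1)
(-20 - 5)*(L(13, -21) - 442) = (-20 - 5)*(-1 - 442) = -25*(-443) = 11075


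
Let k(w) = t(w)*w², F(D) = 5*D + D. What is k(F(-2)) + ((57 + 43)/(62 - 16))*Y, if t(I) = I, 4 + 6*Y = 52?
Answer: -39344/23 ≈ -1710.6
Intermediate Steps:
Y = 8 (Y = -⅔ + (⅙)*52 = -⅔ + 26/3 = 8)
F(D) = 6*D
k(w) = w³ (k(w) = w*w² = w³)
k(F(-2)) + ((57 + 43)/(62 - 16))*Y = (6*(-2))³ + ((57 + 43)/(62 - 16))*8 = (-12)³ + (100/46)*8 = -1728 + (100*(1/46))*8 = -1728 + (50/23)*8 = -1728 + 400/23 = -39344/23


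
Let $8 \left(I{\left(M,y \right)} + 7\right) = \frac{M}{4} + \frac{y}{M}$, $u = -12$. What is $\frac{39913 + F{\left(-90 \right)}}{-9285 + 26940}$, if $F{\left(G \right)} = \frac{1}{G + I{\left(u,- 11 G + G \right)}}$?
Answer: $\frac{5680949}{2512895} \approx 2.2607$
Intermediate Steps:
$I{\left(M,y \right)} = -7 + \frac{M}{32} + \frac{y}{8 M}$ ($I{\left(M,y \right)} = -7 + \frac{\frac{M}{4} + \frac{y}{M}}{8} = -7 + \left(\frac{M}{32} + \frac{y}{8 M}\right) = -7 + \frac{M}{32} + \frac{y}{8 M}$)
$F{\left(G \right)} = \frac{1}{- \frac{59}{8} + \frac{53 G}{48}}$ ($F{\left(G \right)} = \frac{1}{G + \left(-7 + \frac{1}{32} \left(-12\right) + \frac{- 11 G + G}{8 \left(-12\right)}\right)} = \frac{1}{G - \left(\frac{59}{8} - \frac{1}{8} \left(- 10 G\right) \left(- \frac{1}{12}\right)\right)} = \frac{1}{G - \left(\frac{59}{8} - \frac{5 G}{48}\right)} = \frac{1}{G + \left(- \frac{59}{8} + \frac{5 G}{48}\right)} = \frac{1}{- \frac{59}{8} + \frac{53 G}{48}}$)
$\frac{39913 + F{\left(-90 \right)}}{-9285 + 26940} = \frac{39913 + \frac{48}{-354 + 53 \left(-90\right)}}{-9285 + 26940} = \frac{39913 + \frac{48}{-354 - 4770}}{17655} = \left(39913 + \frac{48}{-5124}\right) \frac{1}{17655} = \left(39913 + 48 \left(- \frac{1}{5124}\right)\right) \frac{1}{17655} = \left(39913 - \frac{4}{427}\right) \frac{1}{17655} = \frac{17042847}{427} \cdot \frac{1}{17655} = \frac{5680949}{2512895}$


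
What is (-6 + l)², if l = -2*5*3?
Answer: 1296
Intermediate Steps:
l = -30 (l = -10*3 = -30)
(-6 + l)² = (-6 - 30)² = (-36)² = 1296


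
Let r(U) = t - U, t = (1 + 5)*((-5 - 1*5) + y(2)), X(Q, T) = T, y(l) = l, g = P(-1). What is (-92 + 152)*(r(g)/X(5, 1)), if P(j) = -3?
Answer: -2700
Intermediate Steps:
g = -3
t = -48 (t = (1 + 5)*((-5 - 1*5) + 2) = 6*((-5 - 5) + 2) = 6*(-10 + 2) = 6*(-8) = -48)
r(U) = -48 - U
(-92 + 152)*(r(g)/X(5, 1)) = (-92 + 152)*((-48 - 1*(-3))/1) = 60*((-48 + 3)*1) = 60*(-45*1) = 60*(-45) = -2700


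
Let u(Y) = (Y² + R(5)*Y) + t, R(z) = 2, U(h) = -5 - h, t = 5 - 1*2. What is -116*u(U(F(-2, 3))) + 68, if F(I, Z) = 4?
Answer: -7588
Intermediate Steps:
t = 3 (t = 5 - 2 = 3)
u(Y) = 3 + Y² + 2*Y (u(Y) = (Y² + 2*Y) + 3 = 3 + Y² + 2*Y)
-116*u(U(F(-2, 3))) + 68 = -116*(3 + (-5 - 1*4)² + 2*(-5 - 1*4)) + 68 = -116*(3 + (-5 - 4)² + 2*(-5 - 4)) + 68 = -116*(3 + (-9)² + 2*(-9)) + 68 = -116*(3 + 81 - 18) + 68 = -116*66 + 68 = -7656 + 68 = -7588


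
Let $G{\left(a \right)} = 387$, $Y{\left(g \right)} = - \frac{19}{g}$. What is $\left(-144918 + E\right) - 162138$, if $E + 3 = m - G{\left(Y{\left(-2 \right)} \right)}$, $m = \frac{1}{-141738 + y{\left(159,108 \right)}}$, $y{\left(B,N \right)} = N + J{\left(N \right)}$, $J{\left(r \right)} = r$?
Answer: $- \frac{43510372813}{141522} \approx -3.0745 \cdot 10^{5}$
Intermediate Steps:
$y{\left(B,N \right)} = 2 N$ ($y{\left(B,N \right)} = N + N = 2 N$)
$m = - \frac{1}{141522}$ ($m = \frac{1}{-141738 + 2 \cdot 108} = \frac{1}{-141738 + 216} = \frac{1}{-141522} = - \frac{1}{141522} \approx -7.066 \cdot 10^{-6}$)
$E = - \frac{55193581}{141522}$ ($E = -3 - \frac{54769015}{141522} = - \frac{55193581}{141522} \approx -390.0$)
$\left(-144918 + E\right) - 162138 = \left(-144918 - \frac{55193581}{141522}\right) - 162138 = - \frac{20564278777}{141522} - 162138 = - \frac{43510372813}{141522}$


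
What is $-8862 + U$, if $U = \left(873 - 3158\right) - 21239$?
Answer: $-32386$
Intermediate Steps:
$U = -23524$ ($U = \left(873 - 3158\right) - 21239 = -2285 - 21239 = -23524$)
$-8862 + U = -8862 - 23524 = -32386$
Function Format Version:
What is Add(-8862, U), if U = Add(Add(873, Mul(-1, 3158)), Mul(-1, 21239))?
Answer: -32386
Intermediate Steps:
U = -23524 (U = Add(Add(873, -3158), -21239) = Add(-2285, -21239) = -23524)
Add(-8862, U) = Add(-8862, -23524) = -32386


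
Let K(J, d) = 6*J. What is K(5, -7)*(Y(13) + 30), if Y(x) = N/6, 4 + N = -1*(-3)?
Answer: 895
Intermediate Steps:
N = -1 (N = -4 - 1*(-3) = -4 + 3 = -1)
Y(x) = -⅙ (Y(x) = -1/6 = -1*⅙ = -⅙)
K(5, -7)*(Y(13) + 30) = (6*5)*(-⅙ + 30) = 30*(179/6) = 895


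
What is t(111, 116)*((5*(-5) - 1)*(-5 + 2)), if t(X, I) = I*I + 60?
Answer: 1054248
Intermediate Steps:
t(X, I) = 60 + I² (t(X, I) = I² + 60 = 60 + I²)
t(111, 116)*((5*(-5) - 1)*(-5 + 2)) = (60 + 116²)*((5*(-5) - 1)*(-5 + 2)) = (60 + 13456)*((-25 - 1)*(-3)) = 13516*(-26*(-3)) = 13516*78 = 1054248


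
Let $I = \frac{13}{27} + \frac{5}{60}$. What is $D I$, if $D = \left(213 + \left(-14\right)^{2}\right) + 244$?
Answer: $\frac{39833}{108} \approx 368.82$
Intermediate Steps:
$I = \frac{61}{108}$ ($I = 13 \cdot \frac{1}{27} + 5 \cdot \frac{1}{60} = \frac{13}{27} + \frac{1}{12} = \frac{61}{108} \approx 0.56481$)
$D = 653$ ($D = \left(213 + 196\right) + 244 = 409 + 244 = 653$)
$D I = 653 \cdot \frac{61}{108} = \frac{39833}{108}$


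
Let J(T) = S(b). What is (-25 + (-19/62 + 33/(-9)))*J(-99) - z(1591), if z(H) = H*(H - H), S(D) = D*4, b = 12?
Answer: -43112/31 ≈ -1390.7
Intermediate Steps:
S(D) = 4*D
J(T) = 48 (J(T) = 4*12 = 48)
z(H) = 0 (z(H) = H*0 = 0)
(-25 + (-19/62 + 33/(-9)))*J(-99) - z(1591) = (-25 + (-19/62 + 33/(-9)))*48 - 1*0 = (-25 + (-19*1/62 + 33*(-⅑)))*48 + 0 = (-25 + (-19/62 - 11/3))*48 + 0 = (-25 - 739/186)*48 + 0 = -5389/186*48 + 0 = -43112/31 + 0 = -43112/31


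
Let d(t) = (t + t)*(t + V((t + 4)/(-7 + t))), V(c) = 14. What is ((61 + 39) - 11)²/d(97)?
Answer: 7921/21534 ≈ 0.36784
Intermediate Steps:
d(t) = 2*t*(14 + t) (d(t) = (t + t)*(t + 14) = (2*t)*(14 + t) = 2*t*(14 + t))
((61 + 39) - 11)²/d(97) = ((61 + 39) - 11)²/((2*97*(14 + 97))) = (100 - 11)²/((2*97*111)) = 89²/21534 = 7921*(1/21534) = 7921/21534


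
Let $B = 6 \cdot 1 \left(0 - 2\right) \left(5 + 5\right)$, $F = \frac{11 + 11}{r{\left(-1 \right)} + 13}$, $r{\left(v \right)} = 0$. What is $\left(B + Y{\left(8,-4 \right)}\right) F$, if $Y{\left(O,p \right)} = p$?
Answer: $- \frac{2728}{13} \approx -209.85$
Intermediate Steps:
$F = \frac{22}{13}$ ($F = \frac{11 + 11}{0 + 13} = \frac{22}{13} \approx 1.6923$)
$B = -120$ ($B = 6 \left(\left(-2\right) 10\right) = 6 \left(-20\right) = -120$)
$\left(B + Y{\left(8,-4 \right)}\right) F = \left(-120 - 4\right) \frac{22}{13} = \left(-124\right) \frac{22}{13} = - \frac{2728}{13}$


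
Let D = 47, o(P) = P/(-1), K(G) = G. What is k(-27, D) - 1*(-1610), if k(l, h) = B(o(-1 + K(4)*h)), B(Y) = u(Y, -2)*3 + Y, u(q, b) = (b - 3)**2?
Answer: 1498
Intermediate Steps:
o(P) = -P (o(P) = P*(-1) = -P)
u(q, b) = (-3 + b)**2
B(Y) = 75 + Y (B(Y) = (-3 - 2)**2*3 + Y = (-5)**2*3 + Y = 25*3 + Y = 75 + Y)
k(l, h) = 76 - 4*h (k(l, h) = 75 - (-1 + 4*h) = 75 + (1 - 4*h) = 76 - 4*h)
k(-27, D) - 1*(-1610) = (76 - 4*47) - 1*(-1610) = (76 - 188) + 1610 = -112 + 1610 = 1498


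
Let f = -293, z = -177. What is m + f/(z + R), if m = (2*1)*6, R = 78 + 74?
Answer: 593/25 ≈ 23.720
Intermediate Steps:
R = 152
m = 12 (m = 2*6 = 12)
m + f/(z + R) = 12 - 293/(-177 + 152) = 12 - 293/(-25) = 12 - 293*(-1/25) = 12 + 293/25 = 593/25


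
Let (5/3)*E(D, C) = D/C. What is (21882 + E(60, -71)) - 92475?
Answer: -5012139/71 ≈ -70594.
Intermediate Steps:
E(D, C) = 3*D/(5*C) (E(D, C) = 3*(D/C)/5 = 3*D/(5*C))
(21882 + E(60, -71)) - 92475 = (21882 + (⅗)*60/(-71)) - 92475 = (21882 + (⅗)*60*(-1/71)) - 92475 = (21882 - 36/71) - 92475 = 1553586/71 - 92475 = -5012139/71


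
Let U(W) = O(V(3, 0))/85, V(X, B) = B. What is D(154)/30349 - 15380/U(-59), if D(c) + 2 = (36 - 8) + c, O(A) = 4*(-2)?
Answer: 9918812285/60698 ≈ 1.6341e+5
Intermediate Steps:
O(A) = -8
U(W) = -8/85
D(c) = 26 + c (D(c) = -2 + ((36 - 8) + c) = -2 + (28 + c) = 26 + c)
D(154)/30349 - 15380/U(-59) = (26 + 154)/30349 - 15380/(-8/85) = 180*(1/30349) - 15380*(-85/8) = 180/30349 + 326825/2 = 9918812285/60698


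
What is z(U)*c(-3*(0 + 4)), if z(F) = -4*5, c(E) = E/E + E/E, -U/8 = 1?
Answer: -40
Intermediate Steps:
U = -8 (U = -8*1 = -8)
c(E) = 2 (c(E) = 1 + 1 = 2)
z(F) = -20
z(U)*c(-3*(0 + 4)) = -20*2 = -40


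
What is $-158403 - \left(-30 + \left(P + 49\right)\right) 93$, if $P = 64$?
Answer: $-166122$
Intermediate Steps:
$-158403 - \left(-30 + \left(P + 49\right)\right) 93 = -158403 - \left(-30 + \left(64 + 49\right)\right) 93 = -158403 - \left(-30 + 113\right) 93 = -158403 - 83 \cdot 93 = -158403 - 7719 = -166122$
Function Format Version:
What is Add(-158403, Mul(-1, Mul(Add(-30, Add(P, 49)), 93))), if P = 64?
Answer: -166122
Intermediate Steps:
Add(-158403, Mul(-1, Mul(Add(-30, Add(P, 49)), 93))) = Add(-158403, Mul(-1, Mul(Add(-30, Add(64, 49)), 93))) = Add(-158403, Mul(-1, Mul(Add(-30, 113), 93))) = Add(-158403, Mul(-1, Mul(83, 93))) = Add(-158403, Mul(-1, 7719)) = Add(-158403, -7719) = -166122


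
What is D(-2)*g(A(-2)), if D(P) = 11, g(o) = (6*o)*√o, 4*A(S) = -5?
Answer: -165*I*√5/4 ≈ -92.238*I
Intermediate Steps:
A(S) = -5/4 (A(S) = (¼)*(-5) = -5/4)
g(o) = 6*o^(3/2)
D(-2)*g(A(-2)) = 11*(6*(-5/4)^(3/2)) = 11*(6*(-5*I*√5/8)) = 11*(-15*I*√5/4) = -165*I*√5/4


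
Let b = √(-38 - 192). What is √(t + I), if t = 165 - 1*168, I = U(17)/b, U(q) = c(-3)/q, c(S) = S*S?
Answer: √(-45864300 - 35190*I*√230)/3910 ≈ 0.010077 - 1.7321*I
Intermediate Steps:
c(S) = S²
b = I*√230 (b = √(-230) = I*√230 ≈ 15.166*I)
U(q) = 9/q (U(q) = (-3)²/q = 9/q)
I = -9*I*√230/3910 (I = (9/17)/((I*√230)) = (9*(1/17))*(-I*√230/230) = 9*(-I*√230/230)/17 = -9*I*√230/3910 ≈ -0.034908*I)
t = -3 (t = 165 - 168 = -3)
√(t + I) = √(-3 - 9*I*√230/3910)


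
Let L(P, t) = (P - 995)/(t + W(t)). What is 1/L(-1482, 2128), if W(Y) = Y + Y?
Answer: -6384/2477 ≈ -2.5773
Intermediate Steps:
W(Y) = 2*Y
L(P, t) = (-995 + P)/(3*t) (L(P, t) = (P - 995)/(t + 2*t) = (-995 + P)/((3*t)) = (-995 + P)*(1/(3*t)) = (-995 + P)/(3*t))
1/L(-1482, 2128) = 1/((⅓)*(-995 - 1482)/2128) = 1/((⅓)*(1/2128)*(-2477)) = 1/(-2477/6384) = -6384/2477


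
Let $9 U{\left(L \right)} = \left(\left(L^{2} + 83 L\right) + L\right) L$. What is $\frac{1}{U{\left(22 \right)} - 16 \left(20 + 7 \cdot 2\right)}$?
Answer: $\frac{9}{46408} \approx 0.00019393$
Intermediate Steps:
$U{\left(L \right)} = \frac{L \left(L^{2} + 84 L\right)}{9}$ ($U{\left(L \right)} = \frac{\left(\left(L^{2} + 83 L\right) + L\right) L}{9} = \frac{\left(L^{2} + 84 L\right) L}{9} = \frac{L \left(L^{2} + 84 L\right)}{9}$)
$\frac{1}{U{\left(22 \right)} - 16 \left(20 + 7 \cdot 2\right)} = \frac{1}{\frac{22^{2} \left(84 + 22\right)}{9} - 16 \left(20 + 7 \cdot 2\right)} = \frac{1}{\frac{1}{9} \cdot 484 \cdot 106 - 16 \left(20 + 14\right)} = \frac{1}{\frac{51304}{9} - 544} = \frac{1}{\frac{46408}{9}} = \frac{9}{46408}$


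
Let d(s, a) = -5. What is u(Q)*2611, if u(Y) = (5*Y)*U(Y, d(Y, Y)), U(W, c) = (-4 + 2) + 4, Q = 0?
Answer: 0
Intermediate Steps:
U(W, c) = 2 (U(W, c) = -2 + 4 = 2)
u(Y) = 10*Y (u(Y) = (5*Y)*2 = 10*Y)
u(Q)*2611 = (10*0)*2611 = 0*2611 = 0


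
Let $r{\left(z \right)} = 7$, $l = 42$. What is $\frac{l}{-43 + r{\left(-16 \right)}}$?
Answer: $- \frac{7}{6} \approx -1.1667$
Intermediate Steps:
$\frac{l}{-43 + r{\left(-16 \right)}} = \frac{42}{-43 + 7} = \frac{42}{-36} = 42 \left(- \frac{1}{36}\right) = - \frac{7}{6}$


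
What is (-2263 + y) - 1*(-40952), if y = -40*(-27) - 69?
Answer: 39700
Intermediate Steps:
y = 1011 (y = 1080 - 69 = 1011)
(-2263 + y) - 1*(-40952) = (-2263 + 1011) - 1*(-40952) = -1252 + 40952 = 39700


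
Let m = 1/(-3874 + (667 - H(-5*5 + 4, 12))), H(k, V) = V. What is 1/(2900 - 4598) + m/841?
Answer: -902959/1532263314 ≈ -0.00058930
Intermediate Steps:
m = -1/3219 (m = 1/(-3874 + (667 - 1*12)) = 1/(-3874 + (667 - 12)) = 1/(-3874 + 655) = 1/(-3219) = -1/3219 ≈ -0.00031066)
1/(2900 - 4598) + m/841 = 1/(2900 - 4598) - 1/3219/841 = 1/(-1698) - 1/3219*1/841 = -1/1698 - 1/2707179 = -902959/1532263314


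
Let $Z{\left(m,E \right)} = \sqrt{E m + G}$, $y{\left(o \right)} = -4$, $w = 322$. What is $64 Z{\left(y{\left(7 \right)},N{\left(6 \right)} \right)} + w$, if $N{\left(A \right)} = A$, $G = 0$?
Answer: $322 + 128 i \sqrt{6} \approx 322.0 + 313.53 i$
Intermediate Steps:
$Z{\left(m,E \right)} = \sqrt{E m}$ ($Z{\left(m,E \right)} = \sqrt{E m + 0} = \sqrt{E m}$)
$64 Z{\left(y{\left(7 \right)},N{\left(6 \right)} \right)} + w = 64 \sqrt{6 \left(-4\right)} + 322 = 64 \sqrt{-24} + 322 = 64 \cdot 2 i \sqrt{6} + 322 = 128 i \sqrt{6} + 322 = 322 + 128 i \sqrt{6}$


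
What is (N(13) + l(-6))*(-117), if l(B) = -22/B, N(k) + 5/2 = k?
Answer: -3315/2 ≈ -1657.5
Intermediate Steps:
N(k) = -5/2 + k
(N(13) + l(-6))*(-117) = ((-5/2 + 13) - 22/(-6))*(-117) = (21/2 - 22*(-⅙))*(-117) = (21/2 + 11/3)*(-117) = (85/6)*(-117) = -3315/2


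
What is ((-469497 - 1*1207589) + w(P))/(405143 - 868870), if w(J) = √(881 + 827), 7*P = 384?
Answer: 1677086/463727 - 2*√427/463727 ≈ 3.6164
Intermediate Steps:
P = 384/7 (P = (⅐)*384 = 384/7 ≈ 54.857)
w(J) = 2*√427 (w(J) = √1708 = 2*√427)
((-469497 - 1*1207589) + w(P))/(405143 - 868870) = ((-469497 - 1*1207589) + 2*√427)/(405143 - 868870) = ((-469497 - 1207589) + 2*√427)/(-463727) = (-1677086 + 2*√427)*(-1/463727) = 1677086/463727 - 2*√427/463727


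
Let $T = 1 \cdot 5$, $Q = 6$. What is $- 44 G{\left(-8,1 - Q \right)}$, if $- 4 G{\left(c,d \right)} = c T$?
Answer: $-440$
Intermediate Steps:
$T = 5$
$G{\left(c,d \right)} = - \frac{5 c}{4}$ ($G{\left(c,d \right)} = - \frac{c 5}{4} = - \frac{5 c}{4}$)
$- 44 G{\left(-8,1 - Q \right)} = - 44 \left(\left(- \frac{5}{4}\right) \left(-8\right)\right) = \left(-44\right) 10 = -440$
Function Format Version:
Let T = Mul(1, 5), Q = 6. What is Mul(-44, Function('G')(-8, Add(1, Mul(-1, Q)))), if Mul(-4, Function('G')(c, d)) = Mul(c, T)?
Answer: -440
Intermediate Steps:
T = 5
Function('G')(c, d) = Mul(Rational(-5, 4), c) (Function('G')(c, d) = Mul(Rational(-1, 4), Mul(c, 5)) = Mul(Rational(-1, 4), Mul(5, c)) = Mul(Rational(-5, 4), c))
Mul(-44, Function('G')(-8, Add(1, Mul(-1, Q)))) = Mul(-44, Mul(Rational(-5, 4), -8)) = Mul(-44, 10) = -440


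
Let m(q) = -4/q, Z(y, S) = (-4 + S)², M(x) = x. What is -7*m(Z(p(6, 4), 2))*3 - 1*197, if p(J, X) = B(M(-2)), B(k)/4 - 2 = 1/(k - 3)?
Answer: -176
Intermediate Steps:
B(k) = 8 + 4/(-3 + k) (B(k) = 8 + 4/(k - 3) = 8 + 4/(-3 + k))
p(J, X) = 36/5 (p(J, X) = 4*(-5 + 2*(-2))/(-3 - 2) = 4*(-5 - 4)/(-5) = 4*(-⅕)*(-9) = 36/5)
-7*m(Z(p(6, 4), 2))*3 - 1*197 = -(-28)/((-4 + 2)²)*3 - 1*197 = -(-28)/((-2)²)*3 - 197 = -(-28)/4*3 - 197 = -7*(-1)*3 - 197 = 7*3 - 197 = 21 - 197 = -176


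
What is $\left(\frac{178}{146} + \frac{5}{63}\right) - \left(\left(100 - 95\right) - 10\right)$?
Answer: $\frac{28967}{4599} \approx 6.2985$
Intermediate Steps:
$\left(\frac{178}{146} + \frac{5}{63}\right) - \left(\left(100 - 95\right) - 10\right) = \left(178 \cdot \frac{1}{146} + 5 \cdot \frac{1}{63}\right) - \left(5 - 10\right) = \left(\frac{89}{73} + \frac{5}{63}\right) - -5 = \frac{5972}{4599} + 5 = \frac{28967}{4599}$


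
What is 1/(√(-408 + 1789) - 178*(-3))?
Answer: 534/283775 - √1381/283775 ≈ 0.0017508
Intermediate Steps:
1/(√(-408 + 1789) - 178*(-3)) = 1/(√1381 + 534) = 1/(534 + √1381)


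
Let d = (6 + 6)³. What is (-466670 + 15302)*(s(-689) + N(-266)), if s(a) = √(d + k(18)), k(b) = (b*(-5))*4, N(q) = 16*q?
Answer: 1921022208 - 2708208*√38 ≈ 1.9043e+9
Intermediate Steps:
k(b) = -20*b (k(b) = -5*b*4 = -20*b)
d = 1728 (d = 12³ = 1728)
s(a) = 6*√38 (s(a) = √(1728 - 20*18) = √(1728 - 360) = √1368 = 6*√38)
(-466670 + 15302)*(s(-689) + N(-266)) = (-466670 + 15302)*(6*√38 + 16*(-266)) = -451368*(6*√38 - 4256) = -451368*(-4256 + 6*√38) = 1921022208 - 2708208*√38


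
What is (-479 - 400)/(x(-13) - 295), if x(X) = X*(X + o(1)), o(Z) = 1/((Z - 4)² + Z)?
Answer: 8790/1273 ≈ 6.9049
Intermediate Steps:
o(Z) = 1/(Z + (-4 + Z)²) (o(Z) = 1/((-4 + Z)² + Z) = 1/(Z + (-4 + Z)²))
x(X) = X*(⅒ + X) (x(X) = X*(X + 1/(1 + (-4 + 1)²)) = X*(X + 1/(1 + (-3)²)) = X*(X + 1/(1 + 9)) = X*(X + 1/10) = X*(X + ⅒) = X*(⅒ + X))
(-479 - 400)/(x(-13) - 295) = (-479 - 400)/(-13*(⅒ - 13) - 295) = -879/(-13*(-129/10) - 295) = -879/(1677/10 - 295) = -879/(-1273/10) = -879*(-10/1273) = 8790/1273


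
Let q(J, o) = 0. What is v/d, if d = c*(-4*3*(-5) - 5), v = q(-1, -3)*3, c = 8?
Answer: 0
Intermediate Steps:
v = 0 (v = 0*3 = 0)
d = 440 (d = 8*(-4*3*(-5) - 5) = 8*(-12*(-5) - 5) = 8*(60 - 5) = 8*55 = 440)
v/d = 0/440 = 0*(1/440) = 0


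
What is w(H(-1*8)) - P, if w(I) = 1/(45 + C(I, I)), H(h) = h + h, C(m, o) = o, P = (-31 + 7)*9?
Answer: 6265/29 ≈ 216.03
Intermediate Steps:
P = -216 (P = -24*9 = -216)
H(h) = 2*h
w(I) = 1/(45 + I)
w(H(-1*8)) - P = 1/(45 + 2*(-1*8)) - 1*(-216) = 1/(45 + 2*(-8)) + 216 = 1/(45 - 16) + 216 = 1/29 + 216 = 6265/29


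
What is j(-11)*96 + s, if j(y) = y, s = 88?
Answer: -968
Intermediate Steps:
j(-11)*96 + s = -11*96 + 88 = -1056 + 88 = -968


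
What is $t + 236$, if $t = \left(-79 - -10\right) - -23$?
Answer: $190$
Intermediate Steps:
$t = -46$ ($t = \left(-79 + 10\right) + 23 = -69 + 23 = -46$)
$t + 236 = -46 + 236 = 190$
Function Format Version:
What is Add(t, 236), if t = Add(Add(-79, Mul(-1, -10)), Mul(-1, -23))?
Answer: 190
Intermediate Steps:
t = -46 (t = Add(Add(-79, 10), 23) = Add(-69, 23) = -46)
Add(t, 236) = Add(-46, 236) = 190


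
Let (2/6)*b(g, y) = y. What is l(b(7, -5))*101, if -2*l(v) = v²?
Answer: -22725/2 ≈ -11363.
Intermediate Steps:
b(g, y) = 3*y
l(v) = -v²/2
l(b(7, -5))*101 = -(3*(-5))²/2*101 = -½*(-15)²*101 = -½*225*101 = -225/2*101 = -22725/2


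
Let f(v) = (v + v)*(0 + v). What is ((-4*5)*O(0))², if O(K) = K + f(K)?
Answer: 0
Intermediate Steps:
f(v) = 2*v² (f(v) = (2*v)*v = 2*v²)
O(K) = K + 2*K²
((-4*5)*O(0))² = ((-4*5)*(0*(1 + 2*0)))² = (-0*(1 + 0))² = (-0)² = (-20*0)² = 0² = 0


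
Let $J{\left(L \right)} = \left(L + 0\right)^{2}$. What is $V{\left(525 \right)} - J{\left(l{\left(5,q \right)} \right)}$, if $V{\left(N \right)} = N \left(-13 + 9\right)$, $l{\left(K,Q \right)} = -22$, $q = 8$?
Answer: $-2584$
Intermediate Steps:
$V{\left(N \right)} = - 4 N$ ($V{\left(N \right)} = N \left(-4\right) = - 4 N$)
$J{\left(L \right)} = L^{2}$
$V{\left(525 \right)} - J{\left(l{\left(5,q \right)} \right)} = \left(-4\right) 525 - \left(-22\right)^{2} = -2100 - 484 = -2584$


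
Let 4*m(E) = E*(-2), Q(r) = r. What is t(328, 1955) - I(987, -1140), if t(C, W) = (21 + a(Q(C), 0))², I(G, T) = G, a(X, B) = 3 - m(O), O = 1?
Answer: -1547/4 ≈ -386.75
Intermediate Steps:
m(E) = -E/2 (m(E) = (E*(-2))/4 = (-2*E)/4 = -E/2)
a(X, B) = 7/2 (a(X, B) = 3 - (-1)/2 = 3 - 1*(-½) = 3 + ½ = 7/2)
t(C, W) = 2401/4 (t(C, W) = (21 + 7/2)² = (49/2)² = 2401/4)
t(328, 1955) - I(987, -1140) = 2401/4 - 1*987 = 2401/4 - 987 = -1547/4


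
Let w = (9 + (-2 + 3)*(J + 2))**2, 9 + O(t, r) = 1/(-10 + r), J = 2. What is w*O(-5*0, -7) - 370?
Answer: -32316/17 ≈ -1900.9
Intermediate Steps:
O(t, r) = -9 + 1/(-10 + r)
w = 169 (w = (9 + (-2 + 3)*(2 + 2))**2 = (9 + 1*4)**2 = (9 + 4)**2 = 13**2 = 169)
w*O(-5*0, -7) - 370 = 169*((91 - 9*(-7))/(-10 - 7)) - 370 = 169*((91 + 63)/(-17)) - 370 = 169*(-1/17*154) - 370 = 169*(-154/17) - 370 = -26026/17 - 370 = -32316/17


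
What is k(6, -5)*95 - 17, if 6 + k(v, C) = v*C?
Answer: -3437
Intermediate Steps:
k(v, C) = -6 + C*v (k(v, C) = -6 + v*C = -6 + C*v)
k(6, -5)*95 - 17 = (-6 - 5*6)*95 - 17 = (-6 - 30)*95 - 17 = -36*95 - 17 = -3420 - 17 = -3437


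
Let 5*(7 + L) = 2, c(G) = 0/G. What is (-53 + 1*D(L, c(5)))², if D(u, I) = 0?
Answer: 2809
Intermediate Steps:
c(G) = 0
L = -33/5 (L = -7 + (⅕)*2 = -7 + ⅖ = -33/5 ≈ -6.6000)
(-53 + 1*D(L, c(5)))² = (-53 + 1*0)² = (-53 + 0)² = (-53)² = 2809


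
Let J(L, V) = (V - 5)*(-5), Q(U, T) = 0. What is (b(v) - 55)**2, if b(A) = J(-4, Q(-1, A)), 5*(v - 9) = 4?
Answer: 900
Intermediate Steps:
v = 49/5 (v = 9 + (1/5)*4 = 9 + 4/5 = 49/5 ≈ 9.8000)
J(L, V) = 25 - 5*V (J(L, V) = (-5 + V)*(-5) = 25 - 5*V)
b(A) = 25 (b(A) = 25 - 5*0 = 25 + 0 = 25)
(b(v) - 55)**2 = (25 - 55)**2 = (-30)**2 = 900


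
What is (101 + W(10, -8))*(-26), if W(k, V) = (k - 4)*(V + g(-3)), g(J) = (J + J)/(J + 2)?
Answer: -2314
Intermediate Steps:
g(J) = 2*J/(2 + J) (g(J) = (2*J)/(2 + J) = 2*J/(2 + J))
W(k, V) = (-4 + k)*(6 + V) (W(k, V) = (k - 4)*(V + 2*(-3)/(2 - 3)) = (-4 + k)*(V + 2*(-3)/(-1)) = (-4 + k)*(V + 2*(-3)*(-1)) = (-4 + k)*(V + 6) = (-4 + k)*(6 + V))
(101 + W(10, -8))*(-26) = (101 + (-24 - 4*(-8) + 6*10 - 8*10))*(-26) = (101 + (-24 + 32 + 60 - 80))*(-26) = (101 - 12)*(-26) = 89*(-26) = -2314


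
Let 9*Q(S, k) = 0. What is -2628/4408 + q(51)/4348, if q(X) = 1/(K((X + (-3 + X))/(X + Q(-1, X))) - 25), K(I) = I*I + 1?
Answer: -8351534585/14007938556 ≈ -0.59620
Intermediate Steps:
Q(S, k) = 0 (Q(S, k) = (1/9)*0 = 0)
K(I) = 1 + I**2 (K(I) = I**2 + 1 = 1 + I**2)
q(X) = 1/(-24 + (-3 + 2*X)**2/X**2) (q(X) = 1/((1 + ((X + (-3 + X))/(X + 0))**2) - 25) = 1/((1 + ((-3 + 2*X)/X)**2) - 25) = 1/((1 + (-3 + 2*X)**2/X**2) - 25) = 1/(-24 + (-3 + 2*X)**2/X**2))
-2628/4408 + q(51)/4348 = -2628/4408 + (51**2/((-3 + 2*51)**2 - 24*51**2))/4348 = -2628*1/4408 + (2601/((-3 + 102)**2 - 24*2601))*(1/4348) = -657/1102 + (2601/(99**2 - 62424))*(1/4348) = -657/1102 + (2601/(9801 - 62424))*(1/4348) = -657/1102 + (2601/(-52623))*(1/4348) = -657/1102 + (2601*(-1/52623))*(1/4348) = -657/1102 - 289/5847*1/4348 = -657/1102 - 289/25422756 = -8351534585/14007938556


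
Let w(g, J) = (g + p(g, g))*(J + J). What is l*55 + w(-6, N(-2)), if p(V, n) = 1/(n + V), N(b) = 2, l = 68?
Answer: 11147/3 ≈ 3715.7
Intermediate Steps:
p(V, n) = 1/(V + n)
w(g, J) = 2*J*(g + 1/(2*g)) (w(g, J) = (g + 1/(g + g))*(J + J) = (g + 1/(2*g))*(2*J) = 2*J*(g + 1/(2*g)))
l*55 + w(-6, N(-2)) = 68*55 + (2/(-6) + 2*2*(-6)) = 3740 + (2*(-⅙) - 24) = 3740 + (-⅓ - 24) = 3740 - 73/3 = 11147/3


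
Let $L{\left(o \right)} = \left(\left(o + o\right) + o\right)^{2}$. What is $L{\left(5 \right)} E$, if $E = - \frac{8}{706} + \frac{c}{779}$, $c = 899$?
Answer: $\frac{70701975}{274987} \approx 257.11$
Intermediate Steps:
$L{\left(o \right)} = 9 o^{2}$ ($L{\left(o \right)} = \left(2 o + o\right)^{2} = \left(3 o\right)^{2} = 9 o^{2}$)
$E = \frac{314231}{274987}$ ($E = - \frac{8}{706} + \frac{899}{779} = \left(-8\right) \frac{1}{706} + 899 \cdot \frac{1}{779} = - \frac{4}{353} + \frac{899}{779} = \frac{314231}{274987} \approx 1.1427$)
$L{\left(5 \right)} E = 9 \cdot 5^{2} \cdot \frac{314231}{274987} = 9 \cdot 25 \cdot \frac{314231}{274987} = 225 \cdot \frac{314231}{274987} = \frac{70701975}{274987}$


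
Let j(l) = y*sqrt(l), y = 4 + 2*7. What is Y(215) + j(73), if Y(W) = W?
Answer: 215 + 18*sqrt(73) ≈ 368.79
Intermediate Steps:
y = 18 (y = 4 + 14 = 18)
j(l) = 18*sqrt(l)
Y(215) + j(73) = 215 + 18*sqrt(73)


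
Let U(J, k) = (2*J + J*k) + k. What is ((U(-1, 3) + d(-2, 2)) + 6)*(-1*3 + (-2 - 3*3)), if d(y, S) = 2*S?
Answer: -112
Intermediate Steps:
U(J, k) = k + 2*J + J*k
((U(-1, 3) + d(-2, 2)) + 6)*(-1*3 + (-2 - 3*3)) = (((3 + 2*(-1) - 1*3) + 2*2) + 6)*(-1*3 + (-2 - 3*3)) = (((3 - 2 - 3) + 4) + 6)*(-3 + (-2 - 9)) = ((-2 + 4) + 6)*(-3 - 11) = (2 + 6)*(-14) = 8*(-14) = -112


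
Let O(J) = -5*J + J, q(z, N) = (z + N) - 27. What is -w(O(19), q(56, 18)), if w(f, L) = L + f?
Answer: 29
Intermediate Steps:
q(z, N) = -27 + N + z (q(z, N) = (N + z) - 27 = -27 + N + z)
O(J) = -4*J
-w(O(19), q(56, 18)) = -((-27 + 18 + 56) - 4*19) = -(47 - 76) = -1*(-29) = 29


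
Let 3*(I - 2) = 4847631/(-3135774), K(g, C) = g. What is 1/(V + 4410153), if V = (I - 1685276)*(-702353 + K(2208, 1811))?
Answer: 3135774/3700028107611366607 ≈ 8.4750e-13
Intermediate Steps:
I = 4655671/3135774 (I = 2 + (4847631/(-3135774))/3 = 2 + (4847631*(-1/3135774))/3 = 2 + (⅓)*(-1615877/1045258) = 2 - 1615877/3135774 = 4655671/3135774 ≈ 1.4847)
V = 3700014278368253185/3135774 (V = (4655671/3135774 - 1685276)*(-702353 + 2208) = -5284640007953/3135774*(-700145) = 3700014278368253185/3135774 ≈ 1.1799e+12)
1/(V + 4410153) = 1/(3700014278368253185/3135774 + 4410153) = 1/(3700028107611366607/3135774) = 3135774/3700028107611366607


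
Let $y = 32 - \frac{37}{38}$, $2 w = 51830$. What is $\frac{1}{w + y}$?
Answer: $\frac{38}{985949} \approx 3.8542 \cdot 10^{-5}$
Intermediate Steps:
$w = 25915$ ($w = \frac{1}{2} \cdot 51830 = 25915$)
$y = \frac{1179}{38}$ ($y = 32 - \frac{37}{38} = \frac{1179}{38} \approx 31.026$)
$\frac{1}{w + y} = \frac{1}{25915 + \frac{1179}{38}} = \frac{1}{\frac{985949}{38}} = \frac{38}{985949}$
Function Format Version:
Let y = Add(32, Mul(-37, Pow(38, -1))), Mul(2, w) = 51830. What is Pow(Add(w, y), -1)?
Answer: Rational(38, 985949) ≈ 3.8542e-5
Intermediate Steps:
w = 25915 (w = Mul(Rational(1, 2), 51830) = 25915)
y = Rational(1179, 38) (y = Add(32, Mul(-37, Rational(1, 38))) = Add(32, Rational(-37, 38)) = Rational(1179, 38) ≈ 31.026)
Pow(Add(w, y), -1) = Pow(Add(25915, Rational(1179, 38)), -1) = Pow(Rational(985949, 38), -1) = Rational(38, 985949)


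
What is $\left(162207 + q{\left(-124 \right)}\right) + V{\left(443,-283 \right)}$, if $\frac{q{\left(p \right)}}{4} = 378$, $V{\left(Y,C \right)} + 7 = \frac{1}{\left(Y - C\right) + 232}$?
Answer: $\frac{156836097}{958} \approx 1.6371 \cdot 10^{5}$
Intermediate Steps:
$V{\left(Y,C \right)} = -7 + \frac{1}{232 + Y - C}$ ($V{\left(Y,C \right)} = -7 + \frac{1}{\left(Y - C\right) + 232} = -7 + \frac{1}{232 + Y - C}$)
$q{\left(p \right)} = 1512$ ($q{\left(p \right)} = 4 \cdot 378 = 1512$)
$\left(162207 + q{\left(-124 \right)}\right) + V{\left(443,-283 \right)} = \left(162207 + 1512\right) + \frac{-1623 - 3101 + 7 \left(-283\right)}{232 + 443 - -283} = 163719 + \frac{-1623 - 3101 - 1981}{232 + 443 + 283} = 163719 + \frac{1}{958} \left(-6705\right) = 163719 - \frac{6705}{958} = \frac{156836097}{958}$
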